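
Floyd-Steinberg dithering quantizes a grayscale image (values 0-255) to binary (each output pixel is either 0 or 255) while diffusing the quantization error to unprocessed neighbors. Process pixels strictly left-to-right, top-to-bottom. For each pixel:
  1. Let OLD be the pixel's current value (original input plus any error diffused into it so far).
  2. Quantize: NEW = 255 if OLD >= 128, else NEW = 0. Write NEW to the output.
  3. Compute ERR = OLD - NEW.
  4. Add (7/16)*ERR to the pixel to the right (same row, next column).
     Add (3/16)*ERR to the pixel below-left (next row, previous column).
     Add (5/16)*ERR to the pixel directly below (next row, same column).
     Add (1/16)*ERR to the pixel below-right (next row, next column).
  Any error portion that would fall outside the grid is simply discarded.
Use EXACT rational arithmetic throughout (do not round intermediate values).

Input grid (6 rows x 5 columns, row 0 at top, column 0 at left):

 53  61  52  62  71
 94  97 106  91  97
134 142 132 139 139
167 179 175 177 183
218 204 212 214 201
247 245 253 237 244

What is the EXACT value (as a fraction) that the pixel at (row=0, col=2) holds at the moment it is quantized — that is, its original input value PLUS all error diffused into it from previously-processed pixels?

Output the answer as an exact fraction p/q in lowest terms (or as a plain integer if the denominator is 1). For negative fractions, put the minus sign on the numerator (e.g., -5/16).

Answer: 22741/256

Derivation:
(0,0): OLD=53 → NEW=0, ERR=53
(0,1): OLD=1347/16 → NEW=0, ERR=1347/16
(0,2): OLD=22741/256 → NEW=0, ERR=22741/256
Target (0,2): original=52, with diffused error = 22741/256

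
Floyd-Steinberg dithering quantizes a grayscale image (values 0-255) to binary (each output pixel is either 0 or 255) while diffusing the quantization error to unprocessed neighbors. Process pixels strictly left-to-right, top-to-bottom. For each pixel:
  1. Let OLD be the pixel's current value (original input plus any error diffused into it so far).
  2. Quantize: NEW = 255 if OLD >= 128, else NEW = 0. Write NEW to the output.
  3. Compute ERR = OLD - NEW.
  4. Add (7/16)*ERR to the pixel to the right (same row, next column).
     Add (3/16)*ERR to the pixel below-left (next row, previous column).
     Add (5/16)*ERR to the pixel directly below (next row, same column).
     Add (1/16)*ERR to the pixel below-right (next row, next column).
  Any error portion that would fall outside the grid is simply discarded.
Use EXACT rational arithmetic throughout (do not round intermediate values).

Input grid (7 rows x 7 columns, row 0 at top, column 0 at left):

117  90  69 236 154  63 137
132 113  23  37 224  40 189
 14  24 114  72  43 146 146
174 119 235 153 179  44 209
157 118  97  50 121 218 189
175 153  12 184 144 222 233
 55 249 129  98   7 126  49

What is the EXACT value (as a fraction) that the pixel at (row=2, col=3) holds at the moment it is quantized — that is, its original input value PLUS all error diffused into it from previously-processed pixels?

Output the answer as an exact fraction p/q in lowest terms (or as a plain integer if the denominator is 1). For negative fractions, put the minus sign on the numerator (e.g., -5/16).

Answer: 3849504253/134217728

Derivation:
(0,0): OLD=117 → NEW=0, ERR=117
(0,1): OLD=2259/16 → NEW=255, ERR=-1821/16
(0,2): OLD=4917/256 → NEW=0, ERR=4917/256
(0,3): OLD=1001075/4096 → NEW=255, ERR=-43405/4096
(0,4): OLD=9788709/65536 → NEW=255, ERR=-6922971/65536
(0,5): OLD=17599491/1048576 → NEW=0, ERR=17599491/1048576
(0,6): OLD=2421675029/16777216 → NEW=255, ERR=-1856515051/16777216
(1,0): OLD=37689/256 → NEW=255, ERR=-27591/256
(1,1): OLD=84367/2048 → NEW=0, ERR=84367/2048
(1,2): OLD=2485435/65536 → NEW=0, ERR=2485435/65536
(1,3): OLD=8303199/262144 → NEW=0, ERR=8303199/262144
(1,4): OLD=3478435069/16777216 → NEW=255, ERR=-799755011/16777216
(1,5): OLD=-397366643/134217728 → NEW=0, ERR=-397366643/134217728
(1,6): OLD=331084975779/2147483648 → NEW=255, ERR=-216523354461/2147483648
(2,0): OLD=-391787/32768 → NEW=0, ERR=-391787/32768
(2,1): OLD=33572535/1048576 → NEW=0, ERR=33572535/1048576
(2,2): OLD=2489279461/16777216 → NEW=255, ERR=-1788910619/16777216
(2,3): OLD=3849504253/134217728 → NEW=0, ERR=3849504253/134217728
Target (2,3): original=72, with diffused error = 3849504253/134217728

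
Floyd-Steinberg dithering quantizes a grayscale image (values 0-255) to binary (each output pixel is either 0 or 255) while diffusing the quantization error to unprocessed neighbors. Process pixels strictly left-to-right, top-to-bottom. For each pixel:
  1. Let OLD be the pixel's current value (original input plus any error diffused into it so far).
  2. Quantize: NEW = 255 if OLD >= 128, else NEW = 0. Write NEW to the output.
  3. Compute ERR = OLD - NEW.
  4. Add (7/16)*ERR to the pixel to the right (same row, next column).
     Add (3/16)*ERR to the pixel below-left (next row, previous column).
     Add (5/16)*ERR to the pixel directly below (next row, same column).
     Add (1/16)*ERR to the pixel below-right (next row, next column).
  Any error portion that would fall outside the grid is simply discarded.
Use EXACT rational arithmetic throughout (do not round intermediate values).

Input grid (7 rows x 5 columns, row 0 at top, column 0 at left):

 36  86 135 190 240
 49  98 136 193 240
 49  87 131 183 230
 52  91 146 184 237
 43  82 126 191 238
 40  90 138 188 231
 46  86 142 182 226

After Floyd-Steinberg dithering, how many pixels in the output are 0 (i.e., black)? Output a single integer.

(0,0): OLD=36 → NEW=0, ERR=36
(0,1): OLD=407/4 → NEW=0, ERR=407/4
(0,2): OLD=11489/64 → NEW=255, ERR=-4831/64
(0,3): OLD=160743/1024 → NEW=255, ERR=-100377/1024
(0,4): OLD=3229521/16384 → NEW=255, ERR=-948399/16384
(1,0): OLD=5077/64 → NEW=0, ERR=5077/64
(1,1): OLD=78131/512 → NEW=255, ERR=-52429/512
(1,2): OLD=910799/16384 → NEW=0, ERR=910799/16384
(1,3): OLD=11214323/65536 → NEW=255, ERR=-5497357/65536
(1,4): OLD=187784633/1048576 → NEW=255, ERR=-79602247/1048576
(2,0): OLD=447201/8192 → NEW=0, ERR=447201/8192
(2,1): OLD=24710811/262144 → NEW=0, ERR=24710811/262144
(2,2): OLD=702481489/4194304 → NEW=255, ERR=-367066031/4194304
(2,3): OLD=7230243235/67108864 → NEW=0, ERR=7230243235/67108864
(2,4): OLD=266470309557/1073741824 → NEW=255, ERR=-7333855563/1073741824
(3,0): OLD=363788401/4194304 → NEW=0, ERR=363788401/4194304
(3,1): OLD=4879029565/33554432 → NEW=255, ERR=-3677350595/33554432
(3,2): OLD=103934812815/1073741824 → NEW=0, ERR=103934812815/1073741824
(3,3): OLD=543886075967/2147483648 → NEW=255, ERR=-3722254273/2147483648
(3,4): OLD=8275231441195/34359738368 → NEW=255, ERR=-486501842645/34359738368
(4,0): OLD=26604933471/536870912 → NEW=0, ERR=26604933471/536870912
(4,1): OLD=1597776515583/17179869184 → NEW=0, ERR=1597776515583/17179869184
(4,2): OLD=52161699302033/274877906944 → NEW=255, ERR=-17932166968687/274877906944
(4,3): OLD=727050739962495/4398046511104 → NEW=255, ERR=-394451120369025/4398046511104
(4,4): OLD=13667618915656953/70368744177664 → NEW=255, ERR=-4276410849647367/70368744177664
(5,0): OLD=20045235179869/274877906944 → NEW=0, ERR=20045235179869/274877906944
(5,1): OLD=311894089268087/2199023255552 → NEW=255, ERR=-248856840897673/2199023255552
(5,2): OLD=4017994993337423/70368744177664 → NEW=0, ERR=4017994993337423/70368744177664
(5,3): OLD=47704797629331825/281474976710656 → NEW=255, ERR=-24071321431885455/281474976710656
(5,4): OLD=761059175202821451/4503599627370496 → NEW=255, ERR=-387358729776655029/4503599627370496
(6,0): OLD=1673720000588013/35184372088832 → NEW=0, ERR=1673720000588013/35184372088832
(6,1): OLD=97627942639128899/1125899906842624 → NEW=0, ERR=97627942639128899/1125899906842624
(6,2): OLD=3146609226565103825/18014398509481984 → NEW=255, ERR=-1447062393352802095/18014398509481984
(6,3): OLD=31005970808913097083/288230376151711744 → NEW=0, ERR=31005970808913097083/288230376151711744
(6,4): OLD=1110679009152201030685/4611686018427387904 → NEW=255, ERR=-65300925546782884835/4611686018427387904
Output grid:
  Row 0: ..###  (2 black, running=2)
  Row 1: .#.##  (2 black, running=4)
  Row 2: ..#.#  (3 black, running=7)
  Row 3: .#.##  (2 black, running=9)
  Row 4: ..###  (2 black, running=11)
  Row 5: .#.##  (2 black, running=13)
  Row 6: ..#.#  (3 black, running=16)

Answer: 16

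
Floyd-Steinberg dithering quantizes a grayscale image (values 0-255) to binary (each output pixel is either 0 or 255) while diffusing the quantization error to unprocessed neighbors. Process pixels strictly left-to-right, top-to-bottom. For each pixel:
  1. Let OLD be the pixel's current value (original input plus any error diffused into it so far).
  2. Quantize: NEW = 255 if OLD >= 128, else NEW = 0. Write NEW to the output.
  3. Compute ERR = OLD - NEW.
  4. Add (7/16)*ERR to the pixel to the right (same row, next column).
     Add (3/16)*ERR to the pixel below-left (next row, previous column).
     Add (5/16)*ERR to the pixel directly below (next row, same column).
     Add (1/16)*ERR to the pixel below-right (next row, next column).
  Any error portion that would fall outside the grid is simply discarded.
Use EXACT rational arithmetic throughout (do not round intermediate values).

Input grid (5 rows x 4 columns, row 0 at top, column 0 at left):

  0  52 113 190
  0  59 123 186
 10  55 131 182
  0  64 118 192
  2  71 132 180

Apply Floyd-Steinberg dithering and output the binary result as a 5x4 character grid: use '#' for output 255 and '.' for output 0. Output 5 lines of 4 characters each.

(0,0): OLD=0 → NEW=0, ERR=0
(0,1): OLD=52 → NEW=0, ERR=52
(0,2): OLD=543/4 → NEW=255, ERR=-477/4
(0,3): OLD=8821/64 → NEW=255, ERR=-7499/64
(1,0): OLD=39/4 → NEW=0, ERR=39/4
(1,1): OLD=1829/32 → NEW=0, ERR=1829/32
(1,2): OLD=94229/1024 → NEW=0, ERR=94229/1024
(1,3): OLD=2984995/16384 → NEW=255, ERR=-1192925/16384
(2,0): OLD=12167/512 → NEW=0, ERR=12167/512
(2,1): OLD=1656769/16384 → NEW=0, ERR=1656769/16384
(2,2): OLD=794285/4096 → NEW=255, ERR=-250195/4096
(2,3): OLD=36247787/262144 → NEW=255, ERR=-30598933/262144
(3,0): OLD=6917027/262144 → NEW=0, ERR=6917027/262144
(3,1): OLD=407588229/4194304 → NEW=0, ERR=407588229/4194304
(3,2): OLD=8446349235/67108864 → NEW=0, ERR=8446349235/67108864
(3,3): OLD=222017045733/1073741824 → NEW=255, ERR=-51787119387/1073741824
(4,0): OLD=1910344575/67108864 → NEW=0, ERR=1910344575/67108864
(4,1): OLD=74662473233/536870912 → NEW=255, ERR=-62239609327/536870912
(4,2): OLD=2021077368973/17179869184 → NEW=0, ERR=2021077368973/17179869184
(4,3): OLD=61644860685931/274877906944 → NEW=255, ERR=-8449005584789/274877906944
Row 0: ..##
Row 1: ...#
Row 2: ..##
Row 3: ...#
Row 4: .#.#

Answer: ..##
...#
..##
...#
.#.#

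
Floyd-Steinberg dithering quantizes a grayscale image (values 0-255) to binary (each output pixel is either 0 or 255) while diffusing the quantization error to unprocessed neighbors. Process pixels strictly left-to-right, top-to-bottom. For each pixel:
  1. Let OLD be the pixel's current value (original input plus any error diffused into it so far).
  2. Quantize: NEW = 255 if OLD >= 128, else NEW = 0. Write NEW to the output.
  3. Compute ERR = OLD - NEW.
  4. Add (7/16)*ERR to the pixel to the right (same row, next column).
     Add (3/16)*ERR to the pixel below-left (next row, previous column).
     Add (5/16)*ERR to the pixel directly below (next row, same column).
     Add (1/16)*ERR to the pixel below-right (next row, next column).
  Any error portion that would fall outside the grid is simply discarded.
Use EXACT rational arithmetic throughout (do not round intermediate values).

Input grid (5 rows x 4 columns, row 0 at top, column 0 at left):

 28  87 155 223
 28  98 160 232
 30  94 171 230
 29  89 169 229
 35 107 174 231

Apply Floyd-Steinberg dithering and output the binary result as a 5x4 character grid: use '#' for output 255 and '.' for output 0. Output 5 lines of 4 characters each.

Answer: ..##
.#.#
..##
.#.#
..##

Derivation:
(0,0): OLD=28 → NEW=0, ERR=28
(0,1): OLD=397/4 → NEW=0, ERR=397/4
(0,2): OLD=12699/64 → NEW=255, ERR=-3621/64
(0,3): OLD=203005/1024 → NEW=255, ERR=-58115/1024
(1,0): OLD=3543/64 → NEW=0, ERR=3543/64
(1,1): OLD=73921/512 → NEW=255, ERR=-56639/512
(1,2): OLD=1466101/16384 → NEW=0, ERR=1466101/16384
(1,3): OLD=65503939/262144 → NEW=255, ERR=-1342781/262144
(2,0): OLD=217563/8192 → NEW=0, ERR=217563/8192
(2,1): OLD=23930489/262144 → NEW=0, ERR=23930489/262144
(2,2): OLD=121124997/524288 → NEW=255, ERR=-12568443/524288
(2,3): OLD=1874888161/8388608 → NEW=255, ERR=-264206879/8388608
(3,0): OLD=228236363/4194304 → NEW=0, ERR=228236363/4194304
(3,1): OLD=9294532181/67108864 → NEW=255, ERR=-7818228139/67108864
(3,2): OLD=118476207851/1073741824 → NEW=0, ERR=118476207851/1073741824
(3,3): OLD=4568690924269/17179869184 → NEW=255, ERR=187824282349/17179869184
(4,0): OLD=32385188463/1073741824 → NEW=0, ERR=32385188463/1073741824
(4,1): OLD=926670601645/8589934592 → NEW=0, ERR=926670601645/8589934592
(4,2): OLD=68842247302829/274877906944 → NEW=255, ERR=-1251618967891/274877906944
(4,3): OLD=1052543263087563/4398046511104 → NEW=255, ERR=-68958597243957/4398046511104
Row 0: ..##
Row 1: .#.#
Row 2: ..##
Row 3: .#.#
Row 4: ..##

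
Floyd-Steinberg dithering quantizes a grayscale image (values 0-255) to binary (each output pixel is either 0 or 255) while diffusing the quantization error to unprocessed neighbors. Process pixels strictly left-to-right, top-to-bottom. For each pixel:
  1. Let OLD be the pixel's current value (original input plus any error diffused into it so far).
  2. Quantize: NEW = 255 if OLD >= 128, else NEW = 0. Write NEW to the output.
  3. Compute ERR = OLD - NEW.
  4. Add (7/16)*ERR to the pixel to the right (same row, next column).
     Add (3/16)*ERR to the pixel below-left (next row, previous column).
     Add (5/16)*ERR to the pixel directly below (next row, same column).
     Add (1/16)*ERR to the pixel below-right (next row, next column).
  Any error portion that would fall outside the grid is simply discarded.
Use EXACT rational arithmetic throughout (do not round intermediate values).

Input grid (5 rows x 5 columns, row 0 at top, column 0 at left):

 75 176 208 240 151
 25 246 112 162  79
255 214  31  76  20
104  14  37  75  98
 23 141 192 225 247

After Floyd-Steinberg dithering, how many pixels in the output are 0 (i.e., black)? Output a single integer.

Answer: 12

Derivation:
(0,0): OLD=75 → NEW=0, ERR=75
(0,1): OLD=3341/16 → NEW=255, ERR=-739/16
(0,2): OLD=48075/256 → NEW=255, ERR=-17205/256
(0,3): OLD=862605/4096 → NEW=255, ERR=-181875/4096
(0,4): OLD=8622811/65536 → NEW=255, ERR=-8088869/65536
(1,0): OLD=10183/256 → NEW=0, ERR=10183/256
(1,1): OLD=493681/2048 → NEW=255, ERR=-28559/2048
(1,2): OLD=4828997/65536 → NEW=0, ERR=4828997/65536
(1,3): OLD=40112801/262144 → NEW=255, ERR=-26733919/262144
(1,4): OLD=-29204797/4194304 → NEW=0, ERR=-29204797/4194304
(2,0): OLD=8677483/32768 → NEW=255, ERR=321643/32768
(2,1): OLD=241422665/1048576 → NEW=255, ERR=-25964215/1048576
(2,2): OLD=389234715/16777216 → NEW=0, ERR=389234715/16777216
(2,3): OLD=15456649249/268435456 → NEW=0, ERR=15456649249/268435456
(2,4): OLD=157374822567/4294967296 → NEW=0, ERR=157374822567/4294967296
(3,0): OLD=1718400699/16777216 → NEW=0, ERR=1718400699/16777216
(3,1): OLD=7521074719/134217728 → NEW=0, ERR=7521074719/134217728
(3,2): OLD=335070721925/4294967296 → NEW=0, ERR=335070721925/4294967296
(3,3): OLD=1163469537917/8589934592 → NEW=255, ERR=-1026963783043/8589934592
(3,4): OLD=8348631960593/137438953472 → NEW=0, ERR=8348631960593/137438953472
(4,0): OLD=140691376021/2147483648 → NEW=0, ERR=140691376021/2147483648
(4,1): OLD=14307620183829/68719476736 → NEW=255, ERR=-3215846383851/68719476736
(4,2): OLD=194604625063131/1099511627776 → NEW=255, ERR=-85770840019749/1099511627776
(4,3): OLD=2986734430574869/17592186044416 → NEW=255, ERR=-1499273010751211/17592186044416
(4,4): OLD=62269310799381011/281474976710656 → NEW=255, ERR=-9506808261836269/281474976710656
Output grid:
  Row 0: .####  (1 black, running=1)
  Row 1: .#.#.  (3 black, running=4)
  Row 2: ##...  (3 black, running=7)
  Row 3: ...#.  (4 black, running=11)
  Row 4: .####  (1 black, running=12)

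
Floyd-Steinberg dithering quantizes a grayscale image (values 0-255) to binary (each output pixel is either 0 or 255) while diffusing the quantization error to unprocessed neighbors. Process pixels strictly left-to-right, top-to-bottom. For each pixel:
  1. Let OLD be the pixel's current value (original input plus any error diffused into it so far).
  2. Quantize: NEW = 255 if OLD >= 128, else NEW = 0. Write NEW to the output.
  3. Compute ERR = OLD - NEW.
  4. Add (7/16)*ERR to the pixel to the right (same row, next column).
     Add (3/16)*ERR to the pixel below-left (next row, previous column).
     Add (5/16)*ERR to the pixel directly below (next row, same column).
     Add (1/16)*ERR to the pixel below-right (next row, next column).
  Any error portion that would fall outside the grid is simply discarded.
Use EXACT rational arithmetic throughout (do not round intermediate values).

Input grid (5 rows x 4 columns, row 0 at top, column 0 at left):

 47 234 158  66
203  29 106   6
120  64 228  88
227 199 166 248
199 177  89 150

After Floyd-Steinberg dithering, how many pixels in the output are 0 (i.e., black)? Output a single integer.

(0,0): OLD=47 → NEW=0, ERR=47
(0,1): OLD=4073/16 → NEW=255, ERR=-7/16
(0,2): OLD=40399/256 → NEW=255, ERR=-24881/256
(0,3): OLD=96169/4096 → NEW=0, ERR=96169/4096
(1,0): OLD=55707/256 → NEW=255, ERR=-9573/256
(1,1): OLD=-5699/2048 → NEW=0, ERR=-5699/2048
(1,2): OLD=5163265/65536 → NEW=0, ERR=5163265/65536
(1,3): OLD=43758295/1048576 → NEW=0, ERR=43758295/1048576
(2,0): OLD=3532143/32768 → NEW=0, ERR=3532143/32768
(2,1): OLD=128686133/1048576 → NEW=0, ERR=128686133/1048576
(2,2): OLD=658428297/2097152 → NEW=255, ERR=123654537/2097152
(2,3): OLD=4421179205/33554432 → NEW=255, ERR=-4135200955/33554432
(3,0): OLD=4759629311/16777216 → NEW=255, ERR=481439231/16777216
(3,1): OLD=71859787105/268435456 → NEW=255, ERR=3408745825/268435456
(3,2): OLD=749663522719/4294967296 → NEW=255, ERR=-345553137761/4294967296
(3,3): OLD=12230274146777/68719476736 → NEW=255, ERR=-5293192420903/68719476736
(4,0): OLD=903439867859/4294967296 → NEW=255, ERR=-191776792621/4294967296
(4,1): OLD=5090099264889/34359738368 → NEW=255, ERR=-3671634018951/34359738368
(4,2): OLD=3802469254361/1099511627776 → NEW=0, ERR=3802469254361/1099511627776
(4,3): OLD=2153528194503871/17592186044416 → NEW=0, ERR=2153528194503871/17592186044416
Output grid:
  Row 0: .##.  (2 black, running=2)
  Row 1: #...  (3 black, running=5)
  Row 2: ..##  (2 black, running=7)
  Row 3: ####  (0 black, running=7)
  Row 4: ##..  (2 black, running=9)

Answer: 9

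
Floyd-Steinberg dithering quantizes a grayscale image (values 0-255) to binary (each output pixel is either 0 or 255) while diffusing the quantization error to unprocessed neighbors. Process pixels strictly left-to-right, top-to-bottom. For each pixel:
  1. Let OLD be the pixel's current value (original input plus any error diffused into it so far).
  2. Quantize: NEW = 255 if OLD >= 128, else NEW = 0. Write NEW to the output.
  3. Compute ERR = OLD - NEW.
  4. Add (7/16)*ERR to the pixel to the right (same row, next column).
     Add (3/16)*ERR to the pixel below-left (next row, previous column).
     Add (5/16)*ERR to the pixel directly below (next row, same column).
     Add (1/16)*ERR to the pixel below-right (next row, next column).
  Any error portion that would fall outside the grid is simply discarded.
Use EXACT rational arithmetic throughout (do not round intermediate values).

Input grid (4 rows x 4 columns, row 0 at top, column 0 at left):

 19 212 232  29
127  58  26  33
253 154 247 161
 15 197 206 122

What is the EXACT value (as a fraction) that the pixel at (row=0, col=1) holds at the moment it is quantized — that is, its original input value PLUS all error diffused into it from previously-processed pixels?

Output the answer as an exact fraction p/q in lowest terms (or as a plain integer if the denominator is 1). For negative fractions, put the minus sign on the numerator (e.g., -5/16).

(0,0): OLD=19 → NEW=0, ERR=19
(0,1): OLD=3525/16 → NEW=255, ERR=-555/16
Target (0,1): original=212, with diffused error = 3525/16

Answer: 3525/16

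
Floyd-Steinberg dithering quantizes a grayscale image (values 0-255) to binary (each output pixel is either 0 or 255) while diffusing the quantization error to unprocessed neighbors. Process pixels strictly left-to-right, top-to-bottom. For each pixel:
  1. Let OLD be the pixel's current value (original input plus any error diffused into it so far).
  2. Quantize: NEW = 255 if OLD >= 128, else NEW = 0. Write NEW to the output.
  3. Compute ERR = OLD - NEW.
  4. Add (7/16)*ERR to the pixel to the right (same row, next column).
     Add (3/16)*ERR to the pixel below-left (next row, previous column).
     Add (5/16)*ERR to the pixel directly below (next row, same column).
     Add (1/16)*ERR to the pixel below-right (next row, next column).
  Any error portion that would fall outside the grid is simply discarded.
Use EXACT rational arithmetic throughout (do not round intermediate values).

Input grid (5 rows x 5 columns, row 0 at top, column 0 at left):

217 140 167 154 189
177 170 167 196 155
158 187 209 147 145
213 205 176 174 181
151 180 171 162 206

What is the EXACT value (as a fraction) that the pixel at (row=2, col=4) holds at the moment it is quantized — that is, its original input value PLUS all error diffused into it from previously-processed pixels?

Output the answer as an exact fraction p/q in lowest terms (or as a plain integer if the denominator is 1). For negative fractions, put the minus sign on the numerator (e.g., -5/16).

(0,0): OLD=217 → NEW=255, ERR=-38
(0,1): OLD=987/8 → NEW=0, ERR=987/8
(0,2): OLD=28285/128 → NEW=255, ERR=-4355/128
(0,3): OLD=284907/2048 → NEW=255, ERR=-237333/2048
(0,4): OLD=4531821/32768 → NEW=255, ERR=-3824019/32768
(1,0): OLD=24097/128 → NEW=255, ERR=-8543/128
(1,1): OLD=174695/1024 → NEW=255, ERR=-86425/1024
(1,2): OLD=3454579/32768 → NEW=0, ERR=3454579/32768
(1,3): OLD=23842231/131072 → NEW=255, ERR=-9581129/131072
(1,4): OLD=166320965/2097152 → NEW=0, ERR=166320965/2097152
(2,0): OLD=1987677/16384 → NEW=0, ERR=1987677/16384
(2,1): OLD=120218063/524288 → NEW=255, ERR=-13475377/524288
(2,2): OLD=1776034605/8388608 → NEW=255, ERR=-363060435/8388608
(2,3): OLD=17002845495/134217728 → NEW=0, ERR=17002845495/134217728
(2,4): OLD=473816680129/2147483648 → NEW=255, ERR=-73791650111/2147483648
Target (2,4): original=145, with diffused error = 473816680129/2147483648

Answer: 473816680129/2147483648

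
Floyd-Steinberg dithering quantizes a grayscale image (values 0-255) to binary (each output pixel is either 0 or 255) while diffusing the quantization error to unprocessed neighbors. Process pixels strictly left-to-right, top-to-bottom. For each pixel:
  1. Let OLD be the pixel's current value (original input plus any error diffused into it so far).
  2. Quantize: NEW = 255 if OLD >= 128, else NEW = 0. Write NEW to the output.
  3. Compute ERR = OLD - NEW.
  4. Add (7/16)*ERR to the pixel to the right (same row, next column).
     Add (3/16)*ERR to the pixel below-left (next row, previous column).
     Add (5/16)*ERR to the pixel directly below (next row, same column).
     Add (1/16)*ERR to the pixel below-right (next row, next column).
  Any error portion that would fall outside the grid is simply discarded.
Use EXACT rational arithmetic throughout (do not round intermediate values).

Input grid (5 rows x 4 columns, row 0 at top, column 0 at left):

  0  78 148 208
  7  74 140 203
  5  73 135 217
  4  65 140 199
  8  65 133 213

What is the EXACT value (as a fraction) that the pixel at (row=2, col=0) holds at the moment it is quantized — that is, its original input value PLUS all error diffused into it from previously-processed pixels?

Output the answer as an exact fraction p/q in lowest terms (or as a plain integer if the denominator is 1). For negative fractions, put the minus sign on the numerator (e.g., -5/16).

(0,0): OLD=0 → NEW=0, ERR=0
(0,1): OLD=78 → NEW=0, ERR=78
(0,2): OLD=1457/8 → NEW=255, ERR=-583/8
(0,3): OLD=22543/128 → NEW=255, ERR=-10097/128
(1,0): OLD=173/8 → NEW=0, ERR=173/8
(1,1): OLD=6027/64 → NEW=0, ERR=6027/64
(1,2): OLD=304151/2048 → NEW=255, ERR=-218089/2048
(1,3): OLD=4168273/32768 → NEW=0, ERR=4168273/32768
(2,0): OLD=30121/1024 → NEW=0, ERR=30121/1024
Target (2,0): original=5, with diffused error = 30121/1024

Answer: 30121/1024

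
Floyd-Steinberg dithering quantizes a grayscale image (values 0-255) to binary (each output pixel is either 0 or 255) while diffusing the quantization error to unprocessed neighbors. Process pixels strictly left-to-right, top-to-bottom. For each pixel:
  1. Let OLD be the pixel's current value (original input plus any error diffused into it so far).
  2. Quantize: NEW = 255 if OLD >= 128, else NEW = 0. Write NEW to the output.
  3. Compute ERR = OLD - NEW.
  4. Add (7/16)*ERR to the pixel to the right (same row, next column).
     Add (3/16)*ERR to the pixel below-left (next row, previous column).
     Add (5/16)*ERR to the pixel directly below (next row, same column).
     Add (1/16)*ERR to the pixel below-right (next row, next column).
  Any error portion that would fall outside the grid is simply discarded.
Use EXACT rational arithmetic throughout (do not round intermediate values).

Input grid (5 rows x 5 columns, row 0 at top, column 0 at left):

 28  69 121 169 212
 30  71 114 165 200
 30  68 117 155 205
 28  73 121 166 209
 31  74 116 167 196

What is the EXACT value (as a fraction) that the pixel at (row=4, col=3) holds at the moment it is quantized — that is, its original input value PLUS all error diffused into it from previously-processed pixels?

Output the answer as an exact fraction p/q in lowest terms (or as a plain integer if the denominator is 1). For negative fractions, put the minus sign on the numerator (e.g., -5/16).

Answer: 578398764242813/4398046511104

Derivation:
(0,0): OLD=28 → NEW=0, ERR=28
(0,1): OLD=325/4 → NEW=0, ERR=325/4
(0,2): OLD=10019/64 → NEW=255, ERR=-6301/64
(0,3): OLD=128949/1024 → NEW=0, ERR=128949/1024
(0,4): OLD=4376051/16384 → NEW=255, ERR=198131/16384
(1,0): OLD=3455/64 → NEW=0, ERR=3455/64
(1,1): OLD=52889/512 → NEW=0, ERR=52889/512
(1,2): OLD=2574189/16384 → NEW=255, ERR=-1603731/16384
(1,3): OLD=10331225/65536 → NEW=255, ERR=-6380455/65536
(1,4): OLD=177267371/1048576 → NEW=255, ERR=-90119509/1048576
(2,0): OLD=542627/8192 → NEW=0, ERR=542627/8192
(2,1): OLD=29958097/262144 → NEW=0, ERR=29958097/262144
(2,2): OLD=522655475/4194304 → NEW=0, ERR=522655475/4194304
(2,3): OLD=10526727401/67108864 → NEW=255, ERR=-6586032919/67108864
(2,4): OLD=138643014687/1073741824 → NEW=255, ERR=-135161150433/1073741824
(3,0): OLD=294135123/4194304 → NEW=0, ERR=294135123/4194304
(3,1): OLD=5600166071/33554432 → NEW=255, ERR=-2956214089/33554432
(3,2): OLD=118259375533/1073741824 → NEW=0, ERR=118259375533/1073741824
(3,3): OLD=360138453757/2147483648 → NEW=255, ERR=-187469876483/2147483648
(3,4): OLD=4306531625793/34359738368 → NEW=0, ERR=4306531625793/34359738368
(4,0): OLD=19539760925/536870912 → NEW=0, ERR=19539760925/536870912
(4,1): OLD=1501949436413/17179869184 → NEW=0, ERR=1501949436413/17179869184
(4,2): OLD=45847374653875/274877906944 → NEW=255, ERR=-24246491616845/274877906944
(4,3): OLD=578398764242813/4398046511104 → NEW=255, ERR=-543103096088707/4398046511104
Target (4,3): original=167, with diffused error = 578398764242813/4398046511104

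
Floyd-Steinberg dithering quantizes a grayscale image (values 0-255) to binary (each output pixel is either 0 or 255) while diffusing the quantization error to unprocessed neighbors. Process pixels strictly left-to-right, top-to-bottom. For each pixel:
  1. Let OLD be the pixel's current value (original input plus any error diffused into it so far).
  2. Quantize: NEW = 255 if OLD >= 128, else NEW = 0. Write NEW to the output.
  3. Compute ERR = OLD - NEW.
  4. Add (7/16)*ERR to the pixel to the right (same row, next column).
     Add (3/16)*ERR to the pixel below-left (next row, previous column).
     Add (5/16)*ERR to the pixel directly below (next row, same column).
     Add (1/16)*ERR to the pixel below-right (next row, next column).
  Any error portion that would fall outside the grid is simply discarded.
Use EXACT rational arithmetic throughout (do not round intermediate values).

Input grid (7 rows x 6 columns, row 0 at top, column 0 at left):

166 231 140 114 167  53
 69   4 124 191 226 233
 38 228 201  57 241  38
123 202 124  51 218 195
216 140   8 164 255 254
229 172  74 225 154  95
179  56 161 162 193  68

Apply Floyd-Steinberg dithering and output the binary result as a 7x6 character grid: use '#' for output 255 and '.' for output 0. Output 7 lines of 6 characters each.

(0,0): OLD=166 → NEW=255, ERR=-89
(0,1): OLD=3073/16 → NEW=255, ERR=-1007/16
(0,2): OLD=28791/256 → NEW=0, ERR=28791/256
(0,3): OLD=668481/4096 → NEW=255, ERR=-375999/4096
(0,4): OLD=8312519/65536 → NEW=0, ERR=8312519/65536
(0,5): OLD=113762161/1048576 → NEW=0, ERR=113762161/1048576
(1,0): OLD=7523/256 → NEW=0, ERR=7523/256
(1,1): OLD=26037/2048 → NEW=0, ERR=26037/2048
(1,2): OLD=9408473/65536 → NEW=255, ERR=-7303207/65536
(1,3): OLD=37845925/262144 → NEW=255, ERR=-29000795/262144
(1,4): OLD=3889660815/16777216 → NEW=255, ERR=-388529265/16777216
(1,5): OLD=71054734137/268435456 → NEW=255, ERR=2603692857/268435456
(2,0): OLD=1624215/32768 → NEW=0, ERR=1624215/32768
(2,1): OLD=245996525/1048576 → NEW=255, ERR=-21390355/1048576
(2,2): OLD=2303552775/16777216 → NEW=255, ERR=-1974637305/16777216
(2,3): OLD=-5418551665/134217728 → NEW=0, ERR=-5418551665/134217728
(2,4): OLD=906259318317/4294967296 → NEW=255, ERR=-188957342163/4294967296
(2,5): OLD=1397470657547/68719476736 → NEW=0, ERR=1397470657547/68719476736
(3,0): OLD=2259300903/16777216 → NEW=255, ERR=-2018889177/16777216
(3,1): OLD=16644097819/134217728 → NEW=0, ERR=16644097819/134217728
(3,2): OLD=142408772225/1073741824 → NEW=255, ERR=-131395392895/1073741824
(3,3): OLD=-2113725130493/68719476736 → NEW=0, ERR=-2113725130493/68719476736
(3,4): OLD=105599492544419/549755813888 → NEW=255, ERR=-34588239997021/549755813888
(3,5): OLD=1504832745856429/8796093022208 → NEW=255, ERR=-738170974806611/8796093022208
(4,0): OLD=433033194345/2147483648 → NEW=255, ERR=-114575135895/2147483648
(4,1): OLD=4293075073749/34359738368 → NEW=0, ERR=4293075073749/34359738368
(4,2): OLD=29033221020143/1099511627776 → NEW=0, ERR=29033221020143/1099511627776
(4,3): OLD=2577174725679179/17592186044416 → NEW=255, ERR=-1908832715646901/17592186044416
(4,4): OLD=47910032169919739/281474976710656 → NEW=255, ERR=-23866086891297541/281474976710656
(4,5): OLD=841035162265490685/4503599627370496 → NEW=255, ERR=-307382742713985795/4503599627370496
(5,0): OLD=129607295729999/549755813888 → NEW=255, ERR=-10580436811441/549755813888
(5,1): OLD=3593059089561407/17592186044416 → NEW=255, ERR=-892948351764673/17592186044416
(5,2): OLD=6686361893333029/140737488355328 → NEW=0, ERR=6686361893333029/140737488355328
(5,3): OLD=890046609320535911/4503599627370496 → NEW=255, ERR=-258371295658940569/4503599627370496
(5,4): OLD=746021757197118855/9007199254740992 → NEW=0, ERR=746021757197118855/9007199254740992
(5,5): OLD=15075552959924760563/144115188075855872 → NEW=0, ERR=15075552959924760563/144115188075855872
(6,0): OLD=46012305886082845/281474976710656 → NEW=255, ERR=-25763813175134435/281474976710656
(6,1): OLD=35120006478173273/4503599627370496 → NEW=0, ERR=35120006478173273/4503599627370496
(6,2): OLD=2978305480839579313/18014398509481984 → NEW=255, ERR=-1615366139078326607/18014398509481984
(6,3): OLD=35550316915379545741/288230376151711744 → NEW=0, ERR=35550316915379545741/288230376151711744
(6,4): OLD=1332188655953058069421/4611686018427387904 → NEW=255, ERR=156208721254074153901/4611686018427387904
(6,5): OLD=8905027050100403660699/73786976294838206464 → NEW=0, ERR=8905027050100403660699/73786976294838206464
Row 0: ##.#..
Row 1: ..####
Row 2: .##.#.
Row 3: #.#.##
Row 4: #..###
Row 5: ##.#..
Row 6: #.#.#.

Answer: ##.#..
..####
.##.#.
#.#.##
#..###
##.#..
#.#.#.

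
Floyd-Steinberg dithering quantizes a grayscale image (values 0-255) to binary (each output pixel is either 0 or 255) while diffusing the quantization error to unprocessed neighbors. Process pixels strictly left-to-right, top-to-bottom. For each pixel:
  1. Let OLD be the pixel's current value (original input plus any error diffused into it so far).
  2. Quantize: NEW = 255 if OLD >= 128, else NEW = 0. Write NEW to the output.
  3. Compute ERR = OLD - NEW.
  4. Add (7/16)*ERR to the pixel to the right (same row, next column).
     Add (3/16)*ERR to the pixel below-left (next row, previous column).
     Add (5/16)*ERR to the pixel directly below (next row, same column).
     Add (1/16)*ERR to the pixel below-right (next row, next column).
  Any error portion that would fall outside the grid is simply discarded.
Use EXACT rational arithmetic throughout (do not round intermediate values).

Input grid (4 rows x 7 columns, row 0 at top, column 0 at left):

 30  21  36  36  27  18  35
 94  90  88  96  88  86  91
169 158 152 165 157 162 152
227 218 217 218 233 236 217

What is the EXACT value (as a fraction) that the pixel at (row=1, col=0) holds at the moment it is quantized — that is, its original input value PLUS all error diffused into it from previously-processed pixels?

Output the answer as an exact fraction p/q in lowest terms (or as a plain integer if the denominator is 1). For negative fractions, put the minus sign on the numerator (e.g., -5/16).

Answer: 14051/128

Derivation:
(0,0): OLD=30 → NEW=0, ERR=30
(0,1): OLD=273/8 → NEW=0, ERR=273/8
(0,2): OLD=6519/128 → NEW=0, ERR=6519/128
(0,3): OLD=119361/2048 → NEW=0, ERR=119361/2048
(0,4): OLD=1720263/32768 → NEW=0, ERR=1720263/32768
(0,5): OLD=21479025/524288 → NEW=0, ERR=21479025/524288
(0,6): OLD=443954455/8388608 → NEW=0, ERR=443954455/8388608
(1,0): OLD=14051/128 → NEW=0, ERR=14051/128
Target (1,0): original=94, with diffused error = 14051/128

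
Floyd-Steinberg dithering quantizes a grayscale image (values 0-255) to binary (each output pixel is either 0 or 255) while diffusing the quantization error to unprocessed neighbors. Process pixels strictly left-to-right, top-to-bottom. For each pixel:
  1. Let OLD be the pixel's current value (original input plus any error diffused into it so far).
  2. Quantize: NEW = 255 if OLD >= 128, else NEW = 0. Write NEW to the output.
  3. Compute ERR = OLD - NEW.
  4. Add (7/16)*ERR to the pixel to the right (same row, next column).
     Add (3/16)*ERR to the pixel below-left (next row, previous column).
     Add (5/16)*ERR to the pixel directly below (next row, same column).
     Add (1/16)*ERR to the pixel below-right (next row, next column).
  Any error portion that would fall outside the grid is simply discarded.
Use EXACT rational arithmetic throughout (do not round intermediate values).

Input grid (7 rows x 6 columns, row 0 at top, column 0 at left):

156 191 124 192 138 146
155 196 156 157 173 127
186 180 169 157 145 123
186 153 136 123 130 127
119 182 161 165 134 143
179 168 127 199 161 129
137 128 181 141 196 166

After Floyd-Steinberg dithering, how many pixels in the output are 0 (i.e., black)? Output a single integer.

(0,0): OLD=156 → NEW=255, ERR=-99
(0,1): OLD=2363/16 → NEW=255, ERR=-1717/16
(0,2): OLD=19725/256 → NEW=0, ERR=19725/256
(0,3): OLD=924507/4096 → NEW=255, ERR=-119973/4096
(0,4): OLD=8204157/65536 → NEW=0, ERR=8204157/65536
(0,5): OLD=210521195/1048576 → NEW=255, ERR=-56865685/1048576
(1,0): OLD=26609/256 → NEW=0, ERR=26609/256
(1,1): OLD=442775/2048 → NEW=255, ERR=-79465/2048
(1,2): OLD=9889635/65536 → NEW=255, ERR=-6822045/65536
(1,3): OLD=34234087/262144 → NEW=255, ERR=-32612633/262144
(1,4): OLD=2444327061/16777216 → NEW=255, ERR=-1833863019/16777216
(1,5): OLD=18805271171/268435456 → NEW=0, ERR=18805271171/268435456
(2,0): OLD=6920813/32768 → NEW=255, ERR=-1435027/32768
(2,1): OLD=142284671/1048576 → NEW=255, ERR=-125102209/1048576
(2,2): OLD=981832765/16777216 → NEW=0, ERR=981832765/16777216
(2,3): OLD=15666560405/134217728 → NEW=0, ERR=15666560405/134217728
(2,4): OLD=718413539391/4294967296 → NEW=255, ERR=-376803121089/4294967296
(2,5): OLD=6849826551721/68719476736 → NEW=0, ERR=6849826551721/68719476736
(3,0): OLD=2515651229/16777216 → NEW=255, ERR=-1762538851/16777216
(3,1): OLD=10467720281/134217728 → NEW=0, ERR=10467720281/134217728
(3,2): OLD=217795863579/1073741824 → NEW=255, ERR=-56008301541/1073741824
(3,3): OLD=8511852684753/68719476736 → NEW=0, ERR=8511852684753/68719476736
(3,4): OLD=100472994649777/549755813888 → NEW=255, ERR=-39714737891663/549755813888
(3,5): OLD=1064862911148223/8796093022208 → NEW=0, ERR=1064862911148223/8796093022208
(4,0): OLD=216452160915/2147483648 → NEW=0, ERR=216452160915/2147483648
(4,1): OLD=8044400349687/34359738368 → NEW=255, ERR=-717332934153/34359738368
(4,2): OLD=179951085338805/1099511627776 → NEW=255, ERR=-100424379744075/1099511627776
(4,3): OLD=2585047325772393/17592186044416 → NEW=255, ERR=-1900960115553687/17592186044416
(4,4): OLD=26624779761872121/281474976710656 → NEW=0, ERR=26624779761872121/281474976710656
(4,5): OLD=980432325030269999/4503599627370496 → NEW=255, ERR=-167985579949206481/4503599627370496
(5,0): OLD=113570464756693/549755813888 → NEW=255, ERR=-26617267784747/549755813888
(5,1): OLD=2277622604167205/17592186044416 → NEW=255, ERR=-2208384837158875/17592186044416
(5,2): OLD=3092261496833895/140737488355328 → NEW=0, ERR=3092261496833895/140737488355328
(5,3): OLD=841596875629241437/4503599627370496 → NEW=255, ERR=-306821029350235043/4503599627370496
(5,4): OLD=1324113160771894845/9007199254740992 → NEW=255, ERR=-972722649187058115/9007199254740992
(5,5): OLD=10953937870363843745/144115188075855872 → NEW=0, ERR=10953937870363843745/144115188075855872
(6,0): OLD=27678154452323727/281474976710656 → NEW=0, ERR=27678154452323727/281474976710656
(6,1): OLD=598462574372192483/4503599627370496 → NEW=255, ERR=-549955330607283997/4503599627370496
(6,2): OLD=2050422359936003627/18014398509481984 → NEW=0, ERR=2050422359936003627/18014398509481984
(6,3): OLD=43416492546411070303/288230376151711744 → NEW=255, ERR=-30082253372275424417/288230376151711744
(6,4): OLD=583766143479678779583/4611686018427387904 → NEW=0, ERR=583766143479678779583/4611686018427387904
(6,5): OLD=17589597132175334974425/73786976294838206464 → NEW=255, ERR=-1226081823008407673895/73786976294838206464
Output grid:
  Row 0: ##.#.#  (2 black, running=2)
  Row 1: .####.  (2 black, running=4)
  Row 2: ##..#.  (3 black, running=7)
  Row 3: #.#.#.  (3 black, running=10)
  Row 4: .###.#  (2 black, running=12)
  Row 5: ##.##.  (2 black, running=14)
  Row 6: .#.#.#  (3 black, running=17)

Answer: 17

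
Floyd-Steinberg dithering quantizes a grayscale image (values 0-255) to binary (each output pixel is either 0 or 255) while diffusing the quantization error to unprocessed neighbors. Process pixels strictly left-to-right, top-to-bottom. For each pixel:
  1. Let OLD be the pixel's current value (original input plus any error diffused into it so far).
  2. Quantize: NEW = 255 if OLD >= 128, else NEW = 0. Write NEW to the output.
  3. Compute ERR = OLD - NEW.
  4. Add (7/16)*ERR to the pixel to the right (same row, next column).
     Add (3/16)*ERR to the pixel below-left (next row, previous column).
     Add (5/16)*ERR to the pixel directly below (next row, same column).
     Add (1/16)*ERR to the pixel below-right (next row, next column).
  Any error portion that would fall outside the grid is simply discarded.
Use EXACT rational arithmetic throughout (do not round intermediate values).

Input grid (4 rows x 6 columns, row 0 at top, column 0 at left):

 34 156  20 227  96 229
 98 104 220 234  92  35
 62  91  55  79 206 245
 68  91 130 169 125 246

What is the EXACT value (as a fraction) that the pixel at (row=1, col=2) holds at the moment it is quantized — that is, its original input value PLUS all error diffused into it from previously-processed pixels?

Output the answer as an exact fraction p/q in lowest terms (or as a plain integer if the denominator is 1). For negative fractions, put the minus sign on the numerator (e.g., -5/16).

Answer: 8329111/32768

Derivation:
(0,0): OLD=34 → NEW=0, ERR=34
(0,1): OLD=1367/8 → NEW=255, ERR=-673/8
(0,2): OLD=-2151/128 → NEW=0, ERR=-2151/128
(0,3): OLD=449839/2048 → NEW=255, ERR=-72401/2048
(0,4): OLD=2638921/32768 → NEW=0, ERR=2638921/32768
(0,5): OLD=138534399/524288 → NEW=255, ERR=4840959/524288
(1,0): OLD=11885/128 → NEW=0, ERR=11885/128
(1,1): OLD=120123/1024 → NEW=0, ERR=120123/1024
(1,2): OLD=8329111/32768 → NEW=255, ERR=-26729/32768
Target (1,2): original=220, with diffused error = 8329111/32768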